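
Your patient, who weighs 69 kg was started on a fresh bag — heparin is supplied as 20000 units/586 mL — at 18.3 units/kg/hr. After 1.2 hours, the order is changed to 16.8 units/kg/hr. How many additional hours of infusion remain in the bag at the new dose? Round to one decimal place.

Initial rate:
Dose = 18.3 units/kg/hr × 69 kg = 1262.7 units/hr
Concentration = 20000 units ÷ 586 mL = 34.12969 units/mL
Rate = 1262.7 units/hr ÷ 34.12969 units/mL = 36.99711 mL/hr
Volume infused so far = 36.99711 mL/hr × 1.2 hr = 44.39653 mL
Volume remaining = 586 − 44.39653 = 541.6035 mL
New rate:
Dose = 16.8 units/kg/hr × 69 kg = 1159.2 units/hr
Rate = 1159.2 units/hr ÷ 34.12969 units/mL = 33.96456 mL/hr
Time remaining = 541.6035 mL ÷ 33.96456 mL/hr = 15.94614 hr

15.9 hours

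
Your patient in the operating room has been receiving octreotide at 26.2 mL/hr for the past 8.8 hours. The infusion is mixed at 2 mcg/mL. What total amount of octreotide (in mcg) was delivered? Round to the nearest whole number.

Drug rate = 26.2 mL/hr × 2 mcg/mL = 52.4 mcg/hr
Total = 52.4 mcg/hr × 8.8 hr = 461.12 mcg

461 mcg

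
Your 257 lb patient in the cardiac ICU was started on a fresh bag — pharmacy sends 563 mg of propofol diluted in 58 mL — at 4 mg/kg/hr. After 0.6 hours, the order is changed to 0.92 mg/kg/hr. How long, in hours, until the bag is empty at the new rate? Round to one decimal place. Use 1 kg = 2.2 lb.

2.6 hours

Initial rate:
Weight = 257 lb ÷ 2.2 lb/kg = 116.8182 kg
Dose = 4 mg/kg/hr × 116.8182 kg = 467.2727 mg/hr
Concentration = 563 mg ÷ 58 mL = 9.706897 mg/mL
Rate = 467.2727 mg/hr ÷ 9.706897 mg/mL = 48.13822 mL/hr
Volume infused so far = 48.13822 mL/hr × 0.6 hr = 28.88293 mL
Volume remaining = 58 − 28.88293 = 29.11707 mL
New rate:
Dose = 0.92 mg/kg/hr × 116.8182 kg = 107.4727 mg/hr
Rate = 107.4727 mg/hr ÷ 9.706897 mg/mL = 11.07179 mL/hr
Time remaining = 29.11707 mL ÷ 11.07179 mL/hr = 2.629843 hr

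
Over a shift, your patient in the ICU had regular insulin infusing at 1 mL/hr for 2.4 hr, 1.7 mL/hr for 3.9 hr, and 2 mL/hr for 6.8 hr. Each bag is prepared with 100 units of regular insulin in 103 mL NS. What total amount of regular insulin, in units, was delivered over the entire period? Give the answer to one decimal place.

22.0 units

Concentration = 100 units ÷ 103 mL = 0.9708738 units/mL
Stage 1: 1 mL/hr × 2.4 hr = 2.4 mL → 2.4 mL × 0.9708738 units/mL = 2.330097 units
Stage 2: 1.7 mL/hr × 3.9 hr = 6.63 mL → 6.63 mL × 0.9708738 units/mL = 6.436893 units
Stage 3: 2 mL/hr × 6.8 hr = 13.6 mL → 13.6 mL × 0.9708738 units/mL = 13.20388 units
Total = 2.330097 + 6.436893 + 13.20388 = 21.97087 units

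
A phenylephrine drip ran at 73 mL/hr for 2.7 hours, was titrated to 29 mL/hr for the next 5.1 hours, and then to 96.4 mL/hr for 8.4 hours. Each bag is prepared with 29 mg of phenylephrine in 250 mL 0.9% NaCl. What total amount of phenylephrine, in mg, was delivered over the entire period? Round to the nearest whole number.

Concentration = 29 mg ÷ 250 mL = 0.116 mg/mL
Stage 1: 73 mL/hr × 2.7 hr = 197.1 mL → 197.1 mL × 0.116 mg/mL = 22.8636 mg
Stage 2: 29 mL/hr × 5.1 hr = 147.9 mL → 147.9 mL × 0.116 mg/mL = 17.1564 mg
Stage 3: 96.4 mL/hr × 8.4 hr = 809.76 mL → 809.76 mL × 0.116 mg/mL = 93.93216 mg
Total = 22.8636 + 17.1564 + 93.93216 = 133.9522 mg

134 mg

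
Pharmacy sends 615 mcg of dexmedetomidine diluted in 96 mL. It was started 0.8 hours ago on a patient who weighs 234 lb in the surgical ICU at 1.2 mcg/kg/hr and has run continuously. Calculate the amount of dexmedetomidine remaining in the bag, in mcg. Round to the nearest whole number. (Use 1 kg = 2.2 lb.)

513 mcg

Weight = 234 lb ÷ 2.2 lb/kg = 106.3636 kg
Dose = 1.2 mcg/kg/hr × 106.3636 kg = 127.6364 mcg/hr
Concentration = 615 mcg ÷ 96 mL = 6.40625 mcg/mL
Rate = 127.6364 mcg/hr ÷ 6.40625 mcg/mL = 19.92373 mL/hr
Volume infused = 19.92373 mL/hr × 0.8 hr = 15.93898 mL
Volume remaining = 96 − 15.93898 = 80.06102 mL
Drug remaining = 80.06102 mL × 6.40625 mcg/mL = 512.8909 mcg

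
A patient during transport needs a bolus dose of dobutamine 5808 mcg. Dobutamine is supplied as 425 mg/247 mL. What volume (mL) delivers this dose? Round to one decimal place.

Concentration = 425 mg ÷ 247 mL = 1.720648 mg/mL = 1720.648 mcg/mL
Volume = 5808 mcg ÷ 1720.648 mcg/mL = 3.375473 mL

3.4 mL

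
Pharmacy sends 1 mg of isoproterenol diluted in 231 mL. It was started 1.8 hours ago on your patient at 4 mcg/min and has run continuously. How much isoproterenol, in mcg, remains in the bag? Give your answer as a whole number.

568 mcg

4 mcg/min × 60 min/hr = 240 mcg/hr
Concentration = 1 mg ÷ 231 mL = 0.004329004 mg/mL = 4.329004 mcg/mL
Rate = 240 mcg/hr ÷ 4.329004 mcg/mL = 55.44 mL/hr
Volume infused = 55.44 mL/hr × 1.8 hr = 99.792 mL
Volume remaining = 231 − 99.792 = 131.208 mL
Drug remaining = 131.208 mL × 4.329004 mcg/mL = 568 mcg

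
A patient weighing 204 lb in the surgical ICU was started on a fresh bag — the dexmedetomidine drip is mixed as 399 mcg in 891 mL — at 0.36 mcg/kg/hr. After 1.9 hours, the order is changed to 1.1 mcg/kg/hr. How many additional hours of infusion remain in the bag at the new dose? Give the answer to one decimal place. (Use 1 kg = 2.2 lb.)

3.3 hours

Initial rate:
Weight = 204 lb ÷ 2.2 lb/kg = 92.72727 kg
Dose = 0.36 mcg/kg/hr × 92.72727 kg = 33.38182 mcg/hr
Concentration = 399 mcg ÷ 891 mL = 0.4478114 mcg/mL
Rate = 33.38182 mcg/hr ÷ 0.4478114 mcg/mL = 74.54436 mL/hr
Volume infused so far = 74.54436 mL/hr × 1.9 hr = 141.6343 mL
Volume remaining = 891 − 141.6343 = 749.3657 mL
New rate:
Dose = 1.1 mcg/kg/hr × 92.72727 kg = 102 mcg/hr
Rate = 102 mcg/hr ÷ 0.4478114 mcg/mL = 227.7744 mL/hr
Time remaining = 749.3657 mL ÷ 227.7744 mL/hr = 3.289947 hr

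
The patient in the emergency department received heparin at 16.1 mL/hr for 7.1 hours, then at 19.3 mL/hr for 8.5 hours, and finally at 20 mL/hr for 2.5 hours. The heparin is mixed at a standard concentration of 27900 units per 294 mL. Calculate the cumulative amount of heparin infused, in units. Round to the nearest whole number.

31161 units

Concentration = 27900 units ÷ 294 mL = 94.89796 units/mL
Stage 1: 16.1 mL/hr × 7.1 hr = 114.31 mL → 114.31 mL × 94.89796 units/mL = 10847.79 units
Stage 2: 19.3 mL/hr × 8.5 hr = 164.05 mL → 164.05 mL × 94.89796 units/mL = 15568.01 units
Stage 3: 20 mL/hr × 2.5 hr = 50 mL → 50 mL × 94.89796 units/mL = 4744.898 units
Total = 10847.79 + 15568.01 + 4744.898 = 31160.69 units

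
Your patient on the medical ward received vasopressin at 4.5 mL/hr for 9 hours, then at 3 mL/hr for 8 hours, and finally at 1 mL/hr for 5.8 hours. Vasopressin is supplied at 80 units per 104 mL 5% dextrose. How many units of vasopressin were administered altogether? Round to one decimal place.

Concentration = 80 units ÷ 104 mL = 0.7692308 units/mL
Stage 1: 4.5 mL/hr × 9 hr = 40.5 mL → 40.5 mL × 0.7692308 units/mL = 31.15385 units
Stage 2: 3 mL/hr × 8 hr = 24 mL → 24 mL × 0.7692308 units/mL = 18.46154 units
Stage 3: 1 mL/hr × 5.8 hr = 5.8 mL → 5.8 mL × 0.7692308 units/mL = 4.461538 units
Total = 31.15385 + 18.46154 + 4.461538 = 54.07692 units

54.1 units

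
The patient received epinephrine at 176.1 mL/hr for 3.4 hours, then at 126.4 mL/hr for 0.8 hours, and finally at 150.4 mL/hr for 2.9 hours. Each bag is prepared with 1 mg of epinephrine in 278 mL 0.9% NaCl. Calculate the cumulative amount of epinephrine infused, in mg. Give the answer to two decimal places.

4.09 mg

Concentration = 1 mg ÷ 278 mL = 0.003597122 mg/mL
Stage 1: 176.1 mL/hr × 3.4 hr = 598.74 mL → 598.74 mL × 0.003597122 mg/mL = 2.153741 mg
Stage 2: 126.4 mL/hr × 0.8 hr = 101.12 mL → 101.12 mL × 0.003597122 mg/mL = 0.363741 mg
Stage 3: 150.4 mL/hr × 2.9 hr = 436.16 mL → 436.16 mL × 0.003597122 mg/mL = 1.568921 mg
Total = 2.153741 + 0.363741 + 1.568921 = 4.086403 mg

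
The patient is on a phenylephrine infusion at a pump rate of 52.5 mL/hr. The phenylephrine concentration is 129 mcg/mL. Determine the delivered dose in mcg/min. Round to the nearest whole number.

Drug rate = 52.5 mL/hr × 129 mcg/mL = 6772.5 mcg/hr
6772.5 mcg/hr ÷ 60 min/hr = 112.875 mcg/min

113 mcg/min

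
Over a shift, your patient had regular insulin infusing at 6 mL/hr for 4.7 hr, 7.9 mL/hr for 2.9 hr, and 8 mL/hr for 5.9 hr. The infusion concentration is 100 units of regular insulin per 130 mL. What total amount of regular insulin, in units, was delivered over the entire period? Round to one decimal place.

Concentration = 100 units ÷ 130 mL = 0.7692308 units/mL
Stage 1: 6 mL/hr × 4.7 hr = 28.2 mL → 28.2 mL × 0.7692308 units/mL = 21.69231 units
Stage 2: 7.9 mL/hr × 2.9 hr = 22.91 mL → 22.91 mL × 0.7692308 units/mL = 17.62308 units
Stage 3: 8 mL/hr × 5.9 hr = 47.2 mL → 47.2 mL × 0.7692308 units/mL = 36.30769 units
Total = 21.69231 + 17.62308 + 36.30769 = 75.62308 units

75.6 units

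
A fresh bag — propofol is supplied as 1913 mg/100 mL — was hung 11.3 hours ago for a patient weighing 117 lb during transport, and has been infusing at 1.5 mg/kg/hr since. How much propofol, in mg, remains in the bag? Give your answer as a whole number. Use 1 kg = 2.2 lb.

Weight = 117 lb ÷ 2.2 lb/kg = 53.18182 kg
Dose = 1.5 mg/kg/hr × 53.18182 kg = 79.77273 mg/hr
Concentration = 1913 mg ÷ 100 mL = 19.13 mg/mL
Rate = 79.77273 mg/hr ÷ 19.13 mg/mL = 4.170033 mL/hr
Volume infused = 4.170033 mL/hr × 11.3 hr = 47.12137 mL
Volume remaining = 100 − 47.12137 = 52.87863 mL
Drug remaining = 52.87863 mL × 19.13 mg/mL = 1011.568 mg

1012 mg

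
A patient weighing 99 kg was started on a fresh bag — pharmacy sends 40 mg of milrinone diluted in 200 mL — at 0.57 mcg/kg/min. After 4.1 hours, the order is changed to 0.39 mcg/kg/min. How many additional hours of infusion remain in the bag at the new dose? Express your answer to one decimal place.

Initial rate:
Dose = 0.57 mcg/kg/min × 99 kg = 56.43 mcg/min
56.43 mcg/min × 60 min/hr = 3385.8 mcg/hr
Concentration = 40 mg ÷ 200 mL = 0.2 mg/mL = 200 mcg/mL
Rate = 3385.8 mcg/hr ÷ 200 mcg/mL = 16.929 mL/hr
Volume infused so far = 16.929 mL/hr × 4.1 hr = 69.4089 mL
Volume remaining = 200 − 69.4089 = 130.5911 mL
New rate:
Dose = 0.39 mcg/kg/min × 99 kg = 38.61 mcg/min
38.61 mcg/min × 60 min/hr = 2316.6 mcg/hr
Rate = 2316.6 mcg/hr ÷ 200 mcg/mL = 11.583 mL/hr
Time remaining = 130.5911 mL ÷ 11.583 mL/hr = 11.27438 hr

11.3 hours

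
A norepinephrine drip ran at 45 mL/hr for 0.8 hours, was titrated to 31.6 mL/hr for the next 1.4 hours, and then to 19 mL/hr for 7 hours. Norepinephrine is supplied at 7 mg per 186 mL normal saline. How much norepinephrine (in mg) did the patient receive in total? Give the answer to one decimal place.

8.0 mg

Concentration = 7 mg ÷ 186 mL = 0.03763441 mg/mL
Stage 1: 45 mL/hr × 0.8 hr = 36 mL → 36 mL × 0.03763441 mg/mL = 1.354839 mg
Stage 2: 31.6 mL/hr × 1.4 hr = 44.24 mL → 44.24 mL × 0.03763441 mg/mL = 1.664946 mg
Stage 3: 19 mL/hr × 7 hr = 133 mL → 133 mL × 0.03763441 mg/mL = 5.005376 mg
Total = 1.354839 + 1.664946 + 5.005376 = 8.025161 mg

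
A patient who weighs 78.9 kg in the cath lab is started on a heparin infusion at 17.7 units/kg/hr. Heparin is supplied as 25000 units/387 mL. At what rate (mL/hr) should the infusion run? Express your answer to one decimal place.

21.6 mL/hr

Dose = 17.7 units/kg/hr × 78.9 kg = 1396.53 units/hr
Concentration = 25000 units ÷ 387 mL = 64.59948 units/mL
Rate = 1396.53 units/hr ÷ 64.59948 units/mL = 21.61828 mL/hr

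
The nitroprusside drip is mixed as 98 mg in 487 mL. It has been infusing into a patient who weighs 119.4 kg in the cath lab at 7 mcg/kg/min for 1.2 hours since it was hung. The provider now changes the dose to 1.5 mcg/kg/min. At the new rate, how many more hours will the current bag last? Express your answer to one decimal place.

3.5 hours

Initial rate:
Dose = 7 mcg/kg/min × 119.4 kg = 835.8 mcg/min
835.8 mcg/min × 60 min/hr = 50148 mcg/hr
Concentration = 98 mg ÷ 487 mL = 0.201232 mg/mL = 201.232 mcg/mL
Rate = 50148 mcg/hr ÷ 201.232 mcg/mL = 249.2049 mL/hr
Volume infused so far = 249.2049 mL/hr × 1.2 hr = 299.0458 mL
Volume remaining = 487 − 299.0458 = 187.9542 mL
New rate:
Dose = 1.5 mcg/kg/min × 119.4 kg = 179.1 mcg/min
179.1 mcg/min × 60 min/hr = 10746 mcg/hr
Rate = 10746 mcg/hr ÷ 201.232 mcg/mL = 53.40104 mL/hr
Time remaining = 187.9542 mL ÷ 53.40104 mL/hr = 3.519672 hr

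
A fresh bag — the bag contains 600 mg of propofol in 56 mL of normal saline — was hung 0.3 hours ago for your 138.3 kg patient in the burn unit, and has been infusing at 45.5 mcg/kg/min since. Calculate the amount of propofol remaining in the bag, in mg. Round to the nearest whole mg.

487 mg

Dose = 45.5 mcg/kg/min × 138.3 kg = 6292.65 mcg/min
6292.65 mcg/min × 60 min/hr = 377559 mcg/hr
Concentration = 600 mg ÷ 56 mL = 10.71429 mg/mL = 10714.29 mcg/mL
Rate = 377559 mcg/hr ÷ 10714.29 mcg/mL = 35.23884 mL/hr
Volume infused = 35.23884 mL/hr × 0.3 hr = 10.57165 mL
Volume remaining = 56 − 10.57165 = 45.42835 mL
Drug remaining = 45.42835 mL × 10714.29 mcg/mL = 486732.3 mcg = 486.7323 mg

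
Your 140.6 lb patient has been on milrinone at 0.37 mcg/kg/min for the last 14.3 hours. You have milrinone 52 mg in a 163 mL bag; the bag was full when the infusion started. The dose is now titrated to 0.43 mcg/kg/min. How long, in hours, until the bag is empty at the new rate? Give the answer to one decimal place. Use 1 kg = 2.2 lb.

19.2 hours

Initial rate:
Weight = 140.6 lb ÷ 2.2 lb/kg = 63.90909 kg
Dose = 0.37 mcg/kg/min × 63.90909 kg = 23.64636 mcg/min
23.64636 mcg/min × 60 min/hr = 1418.782 mcg/hr
Concentration = 52 mg ÷ 163 mL = 0.3190184 mg/mL = 319.0184 mcg/mL
Rate = 1418.782 mcg/hr ÷ 319.0184 mcg/mL = 4.447335 mL/hr
Volume infused so far = 4.447335 mL/hr × 14.3 hr = 63.59689 mL
Volume remaining = 163 − 63.59689 = 99.40311 mL
New rate:
Dose = 0.43 mcg/kg/min × 63.90909 kg = 27.48091 mcg/min
27.48091 mcg/min × 60 min/hr = 1648.855 mcg/hr
Rate = 1648.855 mcg/hr ÷ 319.0184 mcg/mL = 5.168525 mL/hr
Time remaining = 99.40311 mL ÷ 5.168525 mL/hr = 19.23239 hr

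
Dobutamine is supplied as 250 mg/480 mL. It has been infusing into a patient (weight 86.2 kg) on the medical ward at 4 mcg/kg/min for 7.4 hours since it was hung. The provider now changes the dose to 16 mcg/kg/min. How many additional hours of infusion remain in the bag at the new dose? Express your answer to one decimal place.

1.2 hours

Initial rate:
Dose = 4 mcg/kg/min × 86.2 kg = 344.8 mcg/min
344.8 mcg/min × 60 min/hr = 20688 mcg/hr
Concentration = 250 mg ÷ 480 mL = 0.5208333 mg/mL = 520.8333 mcg/mL
Rate = 20688 mcg/hr ÷ 520.8333 mcg/mL = 39.72096 mL/hr
Volume infused so far = 39.72096 mL/hr × 7.4 hr = 293.9351 mL
Volume remaining = 480 − 293.9351 = 186.0649 mL
New rate:
Dose = 16 mcg/kg/min × 86.2 kg = 1379.2 mcg/min
1379.2 mcg/min × 60 min/hr = 82752 mcg/hr
Rate = 82752 mcg/hr ÷ 520.8333 mcg/mL = 158.8838 mL/hr
Time remaining = 186.0649 mL ÷ 158.8838 mL/hr = 1.171075 hr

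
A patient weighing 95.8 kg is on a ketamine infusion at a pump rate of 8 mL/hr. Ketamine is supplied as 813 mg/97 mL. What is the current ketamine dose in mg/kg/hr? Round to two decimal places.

Concentration = 813 mg ÷ 97 mL = 8.381443 mg/mL
Drug rate = 8 mL/hr × 8.381443 mg/mL = 67.05155 mg/hr
67.05155 mg/hr ÷ 95.8 kg = 0.6999118 mg/kg/hr

0.70 mg/kg/hr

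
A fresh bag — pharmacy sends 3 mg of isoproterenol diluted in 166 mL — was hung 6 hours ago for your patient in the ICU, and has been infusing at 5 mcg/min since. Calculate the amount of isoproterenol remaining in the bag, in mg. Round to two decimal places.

1.20 mg

5 mcg/min × 60 min/hr = 300 mcg/hr
Concentration = 3 mg ÷ 166 mL = 0.01807229 mg/mL = 18.07229 mcg/mL
Rate = 300 mcg/hr ÷ 18.07229 mcg/mL = 16.6 mL/hr
Volume infused = 16.6 mL/hr × 6 hr = 99.6 mL
Volume remaining = 166 − 99.6 = 66.4 mL
Drug remaining = 66.4 mL × 18.07229 mcg/mL = 1200 mcg = 1.2 mg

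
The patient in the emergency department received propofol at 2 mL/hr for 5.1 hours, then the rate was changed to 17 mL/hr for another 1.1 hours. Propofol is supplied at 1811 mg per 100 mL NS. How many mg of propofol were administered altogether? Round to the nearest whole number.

Concentration = 1811 mg ÷ 100 mL = 18.11 mg/mL
Stage 1: 2 mL/hr × 5.1 hr = 10.2 mL → 10.2 mL × 18.11 mg/mL = 184.722 mg
Stage 2: 17 mL/hr × 1.1 hr = 18.7 mL → 18.7 mL × 18.11 mg/mL = 338.657 mg
Total = 184.722 + 338.657 = 523.379 mg

523 mg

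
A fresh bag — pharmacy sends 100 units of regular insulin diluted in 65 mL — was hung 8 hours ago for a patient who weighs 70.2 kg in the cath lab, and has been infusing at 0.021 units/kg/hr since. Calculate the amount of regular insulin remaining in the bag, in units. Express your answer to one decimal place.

88.2 units

Dose = 0.021 units/kg/hr × 70.2 kg = 1.4742 units/hr
Concentration = 100 units ÷ 65 mL = 1.538462 units/mL
Rate = 1.4742 units/hr ÷ 1.538462 units/mL = 0.95823 mL/hr
Volume infused = 0.95823 mL/hr × 8 hr = 7.66584 mL
Volume remaining = 65 − 7.66584 = 57.33416 mL
Drug remaining = 57.33416 mL × 1.538462 units/mL = 88.2064 units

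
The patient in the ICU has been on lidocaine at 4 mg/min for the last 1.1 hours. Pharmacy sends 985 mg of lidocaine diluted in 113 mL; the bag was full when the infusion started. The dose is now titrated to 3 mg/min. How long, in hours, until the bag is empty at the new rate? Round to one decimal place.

Initial rate:
4 mg/min × 60 min/hr = 240 mg/hr
Concentration = 985 mg ÷ 113 mL = 8.716814 mg/mL
Rate = 240 mg/hr ÷ 8.716814 mg/mL = 27.53299 mL/hr
Volume infused so far = 27.53299 mL/hr × 1.1 hr = 30.28629 mL
Volume remaining = 113 − 30.28629 = 82.71371 mL
New rate:
3 mg/min × 60 min/hr = 180 mg/hr
Rate = 180 mg/hr ÷ 8.716814 mg/mL = 20.64975 mL/hr
Time remaining = 82.71371 mL ÷ 20.64975 mL/hr = 4.005556 hr

4.0 hours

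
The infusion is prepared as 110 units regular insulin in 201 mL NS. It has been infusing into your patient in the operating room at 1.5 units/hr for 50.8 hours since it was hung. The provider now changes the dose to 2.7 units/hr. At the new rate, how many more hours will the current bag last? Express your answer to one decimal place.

Initial rate:
Concentration = 110 units ÷ 201 mL = 0.5472637 units/mL
Rate = 1.5 units/hr ÷ 0.5472637 units/mL = 2.740909 mL/hr
Volume infused so far = 2.740909 mL/hr × 50.8 hr = 139.2382 mL
Volume remaining = 201 − 139.2382 = 61.76182 mL
New rate:
Rate = 2.7 units/hr ÷ 0.5472637 units/mL = 4.933636 mL/hr
Time remaining = 61.76182 mL ÷ 4.933636 mL/hr = 12.51852 hr

12.5 hours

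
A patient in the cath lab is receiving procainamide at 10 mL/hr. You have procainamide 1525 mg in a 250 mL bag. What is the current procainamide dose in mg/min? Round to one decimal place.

Concentration = 1525 mg ÷ 250 mL = 6.1 mg/mL
Drug rate = 10 mL/hr × 6.1 mg/mL = 61 mg/hr
61 mg/hr ÷ 60 min/hr = 1.016667 mg/min

1.0 mg/min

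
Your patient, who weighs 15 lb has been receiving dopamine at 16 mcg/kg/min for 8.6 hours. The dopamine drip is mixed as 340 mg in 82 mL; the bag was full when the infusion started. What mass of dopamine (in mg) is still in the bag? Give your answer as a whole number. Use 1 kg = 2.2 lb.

284 mg

Weight = 15 lb ÷ 2.2 lb/kg = 6.818182 kg
Dose = 16 mcg/kg/min × 6.818182 kg = 109.0909 mcg/min
109.0909 mcg/min × 60 min/hr = 6545.455 mcg/hr
Concentration = 340 mg ÷ 82 mL = 4.146341 mg/mL = 4146.341 mcg/mL
Rate = 6545.455 mcg/hr ÷ 4146.341 mcg/mL = 1.57861 mL/hr
Volume infused = 1.57861 mL/hr × 8.6 hr = 13.57604 mL
Volume remaining = 82 − 13.57604 = 68.42396 mL
Drug remaining = 68.42396 mL × 4146.341 mcg/mL = 283709.1 mcg = 283.7091 mg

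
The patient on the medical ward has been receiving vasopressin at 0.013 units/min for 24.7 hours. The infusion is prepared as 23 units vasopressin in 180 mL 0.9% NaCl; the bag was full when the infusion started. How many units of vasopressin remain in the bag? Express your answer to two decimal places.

3.73 units

0.013 units/min × 60 min/hr = 0.78 units/hr
Concentration = 23 units ÷ 180 mL = 0.1277778 units/mL
Rate = 0.78 units/hr ÷ 0.1277778 units/mL = 6.104348 mL/hr
Volume infused = 6.104348 mL/hr × 24.7 hr = 150.7774 mL
Volume remaining = 180 − 150.7774 = 29.22261 mL
Drug remaining = 29.22261 mL × 0.1277778 units/mL = 3.734 units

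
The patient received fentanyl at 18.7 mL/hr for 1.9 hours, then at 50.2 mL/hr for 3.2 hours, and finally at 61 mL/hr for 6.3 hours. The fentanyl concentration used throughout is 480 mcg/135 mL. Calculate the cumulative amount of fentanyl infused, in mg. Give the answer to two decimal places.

2.06 mg

Concentration = 480 mcg ÷ 135 mL = 3.555556 mcg/mL
Stage 1: 18.7 mL/hr × 1.9 hr = 35.53 mL → 35.53 mL × 3.555556 mcg/mL = 126.3289 mcg
Stage 2: 50.2 mL/hr × 3.2 hr = 160.64 mL → 160.64 mL × 3.555556 mcg/mL = 571.1644 mcg
Stage 3: 61 mL/hr × 6.3 hr = 384.3 mL → 384.3 mL × 3.555556 mcg/mL = 1366.4 mcg
Total = 126.3289 + 571.1644 + 1366.4 = 2063.893 mcg = 2.063893 mg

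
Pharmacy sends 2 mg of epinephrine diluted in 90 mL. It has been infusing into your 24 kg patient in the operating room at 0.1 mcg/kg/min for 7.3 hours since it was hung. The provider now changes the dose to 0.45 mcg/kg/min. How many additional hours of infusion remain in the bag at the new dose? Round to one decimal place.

1.5 hours

Initial rate:
Dose = 0.1 mcg/kg/min × 24 kg = 2.4 mcg/min
2.4 mcg/min × 60 min/hr = 144 mcg/hr
Concentration = 2 mg ÷ 90 mL = 0.02222222 mg/mL = 22.22222 mcg/mL
Rate = 144 mcg/hr ÷ 22.22222 mcg/mL = 6.48 mL/hr
Volume infused so far = 6.48 mL/hr × 7.3 hr = 47.304 mL
Volume remaining = 90 − 47.304 = 42.696 mL
New rate:
Dose = 0.45 mcg/kg/min × 24 kg = 10.8 mcg/min
10.8 mcg/min × 60 min/hr = 648 mcg/hr
Rate = 648 mcg/hr ÷ 22.22222 mcg/mL = 29.16 mL/hr
Time remaining = 42.696 mL ÷ 29.16 mL/hr = 1.464198 hr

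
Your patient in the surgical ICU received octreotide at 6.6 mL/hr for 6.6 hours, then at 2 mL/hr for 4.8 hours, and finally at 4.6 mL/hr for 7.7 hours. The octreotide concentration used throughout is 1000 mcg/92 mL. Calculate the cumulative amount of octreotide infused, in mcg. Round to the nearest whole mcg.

Concentration = 1000 mcg ÷ 92 mL = 10.86957 mcg/mL
Stage 1: 6.6 mL/hr × 6.6 hr = 43.56 mL → 43.56 mL × 10.86957 mcg/mL = 473.4783 mcg
Stage 2: 2 mL/hr × 4.8 hr = 9.6 mL → 9.6 mL × 10.86957 mcg/mL = 104.3478 mcg
Stage 3: 4.6 mL/hr × 7.7 hr = 35.42 mL → 35.42 mL × 10.86957 mcg/mL = 385 mcg
Total = 473.4783 + 104.3478 + 385 = 962.8261 mcg

963 mcg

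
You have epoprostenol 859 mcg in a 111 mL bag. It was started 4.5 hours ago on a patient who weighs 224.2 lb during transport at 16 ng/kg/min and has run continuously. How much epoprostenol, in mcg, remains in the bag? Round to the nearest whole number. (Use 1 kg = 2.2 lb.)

Weight = 224.2 lb ÷ 2.2 lb/kg = 101.9091 kg
Dose = 16 ng/kg/min × 101.9091 kg = 1630.545 ng/min
1630.545 ng/min × 60 min/hr = 97832.73 ng/hr
Concentration = 859 mcg ÷ 111 mL = 7.738739 mcg/mL = 7738.739 ng/mL
Rate = 97832.73 ng/hr ÷ 7738.739 ng/mL = 12.64195 mL/hr
Volume infused = 12.64195 mL/hr × 4.5 hr = 56.88876 mL
Volume remaining = 111 − 56.88876 = 54.11124 mL
Drug remaining = 54.11124 mL × 7738.739 ng/mL = 418752.7 ng = 418.7527 mcg

419 mcg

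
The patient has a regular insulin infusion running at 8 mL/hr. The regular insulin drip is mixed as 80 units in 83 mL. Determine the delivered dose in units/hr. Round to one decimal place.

7.7 units/hr

Concentration = 80 units ÷ 83 mL = 0.9638554 units/mL
Drug rate = 8 mL/hr × 0.9638554 units/mL = 7.710843 units/hr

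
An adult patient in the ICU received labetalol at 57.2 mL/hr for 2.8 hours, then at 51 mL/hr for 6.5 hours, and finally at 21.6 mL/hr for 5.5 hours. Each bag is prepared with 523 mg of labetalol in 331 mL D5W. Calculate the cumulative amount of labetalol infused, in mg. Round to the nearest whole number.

Concentration = 523 mg ÷ 331 mL = 1.58006 mg/mL
Stage 1: 57.2 mL/hr × 2.8 hr = 160.16 mL → 160.16 mL × 1.58006 mg/mL = 253.0625 mg
Stage 2: 51 mL/hr × 6.5 hr = 331.5 mL → 331.5 mL × 1.58006 mg/mL = 523.79 mg
Stage 3: 21.6 mL/hr × 5.5 hr = 118.8 mL → 118.8 mL × 1.58006 mg/mL = 187.7112 mg
Total = 253.0625 + 523.79 + 187.7112 = 964.5637 mg

965 mg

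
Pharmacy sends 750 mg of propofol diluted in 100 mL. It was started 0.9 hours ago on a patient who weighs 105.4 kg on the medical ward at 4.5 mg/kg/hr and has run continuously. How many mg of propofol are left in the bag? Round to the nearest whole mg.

323 mg

Dose = 4.5 mg/kg/hr × 105.4 kg = 474.3 mg/hr
Concentration = 750 mg ÷ 100 mL = 7.5 mg/mL
Rate = 474.3 mg/hr ÷ 7.5 mg/mL = 63.24 mL/hr
Volume infused = 63.24 mL/hr × 0.9 hr = 56.916 mL
Volume remaining = 100 − 56.916 = 43.084 mL
Drug remaining = 43.084 mL × 7.5 mg/mL = 323.13 mg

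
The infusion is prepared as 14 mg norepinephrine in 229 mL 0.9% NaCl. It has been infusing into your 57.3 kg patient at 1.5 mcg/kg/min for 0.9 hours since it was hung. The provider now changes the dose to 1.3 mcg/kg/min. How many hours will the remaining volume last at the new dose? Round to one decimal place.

Initial rate:
Dose = 1.5 mcg/kg/min × 57.3 kg = 85.95 mcg/min
85.95 mcg/min × 60 min/hr = 5157 mcg/hr
Concentration = 14 mg ÷ 229 mL = 0.06113537 mg/mL = 61.13537 mcg/mL
Rate = 5157 mcg/hr ÷ 61.13537 mcg/mL = 84.35379 mL/hr
Volume infused so far = 84.35379 mL/hr × 0.9 hr = 75.91841 mL
Volume remaining = 229 − 75.91841 = 153.0816 mL
New rate:
Dose = 1.3 mcg/kg/min × 57.3 kg = 74.49 mcg/min
74.49 mcg/min × 60 min/hr = 4469.4 mcg/hr
Rate = 4469.4 mcg/hr ÷ 61.13537 mcg/mL = 73.10661 mL/hr
Time remaining = 153.0816 mL ÷ 73.10661 mL/hr = 2.09395 hr

2.1 hours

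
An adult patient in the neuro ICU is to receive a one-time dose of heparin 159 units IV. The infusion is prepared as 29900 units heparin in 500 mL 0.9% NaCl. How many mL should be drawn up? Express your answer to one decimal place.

Concentration = 29900 units ÷ 500 mL = 59.8 units/mL
Volume = 159 units ÷ 59.8 units/mL = 2.658863 mL

2.7 mL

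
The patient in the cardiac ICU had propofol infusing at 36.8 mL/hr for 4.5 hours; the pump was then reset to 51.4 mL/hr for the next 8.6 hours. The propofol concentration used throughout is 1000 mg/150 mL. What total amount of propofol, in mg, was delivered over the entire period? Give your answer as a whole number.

4051 mg

Concentration = 1000 mg ÷ 150 mL = 6.666667 mg/mL
Stage 1: 36.8 mL/hr × 4.5 hr = 165.6 mL → 165.6 mL × 6.666667 mg/mL = 1104 mg
Stage 2: 51.4 mL/hr × 8.6 hr = 442.04 mL → 442.04 mL × 6.666667 mg/mL = 2946.933 mg
Total = 1104 + 2946.933 = 4050.933 mg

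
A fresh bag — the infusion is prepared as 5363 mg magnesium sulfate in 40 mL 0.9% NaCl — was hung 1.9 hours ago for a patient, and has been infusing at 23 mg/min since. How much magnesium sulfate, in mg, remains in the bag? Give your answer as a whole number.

23 mg/min × 60 min/hr = 1380 mg/hr
Concentration = 5363 mg ÷ 40 mL = 134.075 mg/mL
Rate = 1380 mg/hr ÷ 134.075 mg/mL = 10.29275 mL/hr
Volume infused = 10.29275 mL/hr × 1.9 hr = 19.55622 mL
Volume remaining = 40 − 19.55622 = 20.44378 mL
Drug remaining = 20.44378 mL × 134.075 mg/mL = 2741 mg

2741 mg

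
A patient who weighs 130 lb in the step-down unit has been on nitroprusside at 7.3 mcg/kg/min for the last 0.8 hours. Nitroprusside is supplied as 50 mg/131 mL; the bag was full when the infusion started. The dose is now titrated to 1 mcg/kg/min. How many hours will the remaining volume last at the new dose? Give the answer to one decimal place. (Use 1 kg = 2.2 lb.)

8.3 hours

Initial rate:
Weight = 130 lb ÷ 2.2 lb/kg = 59.09091 kg
Dose = 7.3 mcg/kg/min × 59.09091 kg = 431.3636 mcg/min
431.3636 mcg/min × 60 min/hr = 25881.82 mcg/hr
Concentration = 50 mg ÷ 131 mL = 0.3816794 mg/mL = 381.6794 mcg/mL
Rate = 25881.82 mcg/hr ÷ 381.6794 mcg/mL = 67.81036 mL/hr
Volume infused so far = 67.81036 mL/hr × 0.8 hr = 54.24829 mL
Volume remaining = 131 − 54.24829 = 76.75171 mL
New rate:
Dose = 1 mcg/kg/min × 59.09091 kg = 59.09091 mcg/min
59.09091 mcg/min × 60 min/hr = 3545.455 mcg/hr
Rate = 3545.455 mcg/hr ÷ 381.6794 mcg/mL = 9.289091 mL/hr
Time remaining = 76.75171 mL ÷ 9.289091 mL/hr = 8.262564 hr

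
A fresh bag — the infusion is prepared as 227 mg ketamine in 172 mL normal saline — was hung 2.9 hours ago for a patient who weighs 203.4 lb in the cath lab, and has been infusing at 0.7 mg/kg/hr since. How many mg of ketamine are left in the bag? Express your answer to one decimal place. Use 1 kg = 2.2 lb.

39.3 mg

Weight = 203.4 lb ÷ 2.2 lb/kg = 92.45455 kg
Dose = 0.7 mg/kg/hr × 92.45455 kg = 64.71818 mg/hr
Concentration = 227 mg ÷ 172 mL = 1.319767 mg/mL
Rate = 64.71818 mg/hr ÷ 1.319767 mg/mL = 49.03757 mL/hr
Volume infused = 49.03757 mL/hr × 2.9 hr = 142.2089 mL
Volume remaining = 172 − 142.2089 = 29.79106 mL
Drug remaining = 29.79106 mL × 1.319767 mg/mL = 39.31727 mg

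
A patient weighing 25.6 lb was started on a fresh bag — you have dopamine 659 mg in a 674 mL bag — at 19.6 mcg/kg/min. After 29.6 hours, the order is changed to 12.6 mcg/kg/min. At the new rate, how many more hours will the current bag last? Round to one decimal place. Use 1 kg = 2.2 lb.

Initial rate:
Weight = 25.6 lb ÷ 2.2 lb/kg = 11.63636 kg
Dose = 19.6 mcg/kg/min × 11.63636 kg = 228.0727 mcg/min
228.0727 mcg/min × 60 min/hr = 13684.36 mcg/hr
Concentration = 659 mg ÷ 674 mL = 0.9777448 mg/mL = 977.7448 mcg/mL
Rate = 13684.36 mcg/hr ÷ 977.7448 mcg/mL = 13.99584 mL/hr
Volume infused so far = 13.99584 mL/hr × 29.6 hr = 414.277 mL
Volume remaining = 674 − 414.277 = 259.723 mL
New rate:
Dose = 12.6 mcg/kg/min × 11.63636 kg = 146.6182 mcg/min
146.6182 mcg/min × 60 min/hr = 8797.091 mcg/hr
Rate = 8797.091 mcg/hr ÷ 977.7448 mcg/mL = 8.997328 mL/hr
Time remaining = 259.723 mL ÷ 8.997328 mL/hr = 28.86668 hr

28.9 hours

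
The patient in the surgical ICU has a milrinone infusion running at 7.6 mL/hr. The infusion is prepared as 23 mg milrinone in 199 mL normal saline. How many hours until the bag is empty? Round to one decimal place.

Duration = 199 mL ÷ 7.6 mL/hr = 26.18421 hr

26.2 hours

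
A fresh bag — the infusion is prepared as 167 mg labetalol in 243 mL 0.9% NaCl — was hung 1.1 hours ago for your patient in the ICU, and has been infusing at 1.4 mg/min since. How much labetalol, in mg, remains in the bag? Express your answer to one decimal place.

1.4 mg/min × 60 min/hr = 84 mg/hr
Concentration = 167 mg ÷ 243 mL = 0.6872428 mg/mL
Rate = 84 mg/hr ÷ 0.6872428 mg/mL = 122.2275 mL/hr
Volume infused = 122.2275 mL/hr × 1.1 hr = 134.4503 mL
Volume remaining = 243 − 134.4503 = 108.5497 mL
Drug remaining = 108.5497 mL × 0.6872428 mg/mL = 74.6 mg

74.6 mg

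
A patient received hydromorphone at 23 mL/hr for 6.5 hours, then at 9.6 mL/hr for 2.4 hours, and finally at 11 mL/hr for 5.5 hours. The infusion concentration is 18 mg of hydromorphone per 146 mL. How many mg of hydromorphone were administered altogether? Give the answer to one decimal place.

Concentration = 18 mg ÷ 146 mL = 0.1232877 mg/mL
Stage 1: 23 mL/hr × 6.5 hr = 149.5 mL → 149.5 mL × 0.1232877 mg/mL = 18.43151 mg
Stage 2: 9.6 mL/hr × 2.4 hr = 23.04 mL → 23.04 mL × 0.1232877 mg/mL = 2.840548 mg
Stage 3: 11 mL/hr × 5.5 hr = 60.5 mL → 60.5 mL × 0.1232877 mg/mL = 7.458904 mg
Total = 18.43151 + 2.840548 + 7.458904 = 28.73096 mg

28.7 mg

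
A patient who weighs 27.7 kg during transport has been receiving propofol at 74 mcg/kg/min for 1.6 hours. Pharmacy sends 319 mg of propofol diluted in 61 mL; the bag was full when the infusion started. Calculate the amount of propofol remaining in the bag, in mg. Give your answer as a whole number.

122 mg

Dose = 74 mcg/kg/min × 27.7 kg = 2049.8 mcg/min
2049.8 mcg/min × 60 min/hr = 122988 mcg/hr
Concentration = 319 mg ÷ 61 mL = 5.229508 mg/mL = 5229.508 mcg/mL
Rate = 122988 mcg/hr ÷ 5229.508 mcg/mL = 23.51808 mL/hr
Volume infused = 23.51808 mL/hr × 1.6 hr = 37.62893 mL
Volume remaining = 61 − 37.62893 = 23.37107 mL
Drug remaining = 23.37107 mL × 5229.508 mcg/mL = 122219.2 mcg = 122.2192 mg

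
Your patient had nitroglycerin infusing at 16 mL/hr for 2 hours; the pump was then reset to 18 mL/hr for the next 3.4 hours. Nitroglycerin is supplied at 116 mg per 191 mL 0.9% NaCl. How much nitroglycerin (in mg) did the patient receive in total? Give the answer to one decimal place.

56.6 mg

Concentration = 116 mg ÷ 191 mL = 0.6073298 mg/mL
Stage 1: 16 mL/hr × 2 hr = 32 mL → 32 mL × 0.6073298 mg/mL = 19.43455 mg
Stage 2: 18 mL/hr × 3.4 hr = 61.2 mL → 61.2 mL × 0.6073298 mg/mL = 37.16859 mg
Total = 19.43455 + 37.16859 = 56.60314 mg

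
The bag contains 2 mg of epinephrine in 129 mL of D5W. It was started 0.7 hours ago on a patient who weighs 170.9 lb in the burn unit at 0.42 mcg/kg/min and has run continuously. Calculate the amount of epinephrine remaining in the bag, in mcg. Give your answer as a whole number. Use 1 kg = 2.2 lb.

Weight = 170.9 lb ÷ 2.2 lb/kg = 77.68182 kg
Dose = 0.42 mcg/kg/min × 77.68182 kg = 32.62636 mcg/min
32.62636 mcg/min × 60 min/hr = 1957.582 mcg/hr
Concentration = 2 mg ÷ 129 mL = 0.01550388 mg/mL = 15.50388 mcg/mL
Rate = 1957.582 mcg/hr ÷ 15.50388 mcg/mL = 126.264 mL/hr
Volume infused = 126.264 mL/hr × 0.7 hr = 88.38482 mL
Volume remaining = 129 − 88.38482 = 40.61518 mL
Drug remaining = 40.61518 mL × 15.50388 mcg/mL = 629.6927 mcg

630 mcg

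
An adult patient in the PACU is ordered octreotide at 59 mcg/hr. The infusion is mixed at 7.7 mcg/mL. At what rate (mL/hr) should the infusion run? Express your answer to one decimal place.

Rate = 59 mcg/hr ÷ 7.7 mcg/mL = 7.662338 mL/hr

7.7 mL/hr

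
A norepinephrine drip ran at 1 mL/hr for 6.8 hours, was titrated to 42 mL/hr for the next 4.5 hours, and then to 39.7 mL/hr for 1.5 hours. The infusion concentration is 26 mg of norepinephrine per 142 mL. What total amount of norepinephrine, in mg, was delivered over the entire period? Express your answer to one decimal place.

Concentration = 26 mg ÷ 142 mL = 0.1830986 mg/mL
Stage 1: 1 mL/hr × 6.8 hr = 6.8 mL → 6.8 mL × 0.1830986 mg/mL = 1.24507 mg
Stage 2: 42 mL/hr × 4.5 hr = 189 mL → 189 mL × 0.1830986 mg/mL = 34.60563 mg
Stage 3: 39.7 mL/hr × 1.5 hr = 59.55 mL → 59.55 mL × 0.1830986 mg/mL = 10.90352 mg
Total = 1.24507 + 34.60563 + 10.90352 = 46.75423 mg

46.8 mg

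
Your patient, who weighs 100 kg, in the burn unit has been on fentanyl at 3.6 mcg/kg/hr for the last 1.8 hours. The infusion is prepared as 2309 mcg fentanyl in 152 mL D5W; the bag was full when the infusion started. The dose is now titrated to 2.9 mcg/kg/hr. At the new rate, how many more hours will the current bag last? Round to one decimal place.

5.7 hours

Initial rate:
Dose = 3.6 mcg/kg/hr × 100 kg = 360 mcg/hr
Concentration = 2309 mcg ÷ 152 mL = 15.19079 mcg/mL
Rate = 360 mcg/hr ÷ 15.19079 mcg/mL = 23.69857 mL/hr
Volume infused so far = 23.69857 mL/hr × 1.8 hr = 42.65743 mL
Volume remaining = 152 − 42.65743 = 109.3426 mL
New rate:
Dose = 2.9 mcg/kg/hr × 100 kg = 290 mcg/hr
Rate = 290 mcg/hr ÷ 15.19079 mcg/mL = 19.09052 mL/hr
Time remaining = 109.3426 mL ÷ 19.09052 mL/hr = 5.727586 hr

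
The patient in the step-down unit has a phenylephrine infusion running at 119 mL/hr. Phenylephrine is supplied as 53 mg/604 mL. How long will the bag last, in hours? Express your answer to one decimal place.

5.1 hours

Duration = 604 mL ÷ 119 mL/hr = 5.07563 hr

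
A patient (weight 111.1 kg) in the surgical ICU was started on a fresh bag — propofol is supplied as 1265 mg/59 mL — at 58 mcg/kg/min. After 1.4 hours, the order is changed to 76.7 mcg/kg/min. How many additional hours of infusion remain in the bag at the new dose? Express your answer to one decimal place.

1.4 hours

Initial rate:
Dose = 58 mcg/kg/min × 111.1 kg = 6443.8 mcg/min
6443.8 mcg/min × 60 min/hr = 386628 mcg/hr
Concentration = 1265 mg ÷ 59 mL = 21.44068 mg/mL = 21440.68 mcg/mL
Rate = 386628 mcg/hr ÷ 21440.68 mcg/mL = 18.03245 mL/hr
Volume infused so far = 18.03245 mL/hr × 1.4 hr = 25.24543 mL
Volume remaining = 59 − 25.24543 = 33.75457 mL
New rate:
Dose = 76.7 mcg/kg/min × 111.1 kg = 8521.37 mcg/min
8521.37 mcg/min × 60 min/hr = 511282.2 mcg/hr
Rate = 511282.2 mcg/hr ÷ 21440.68 mcg/mL = 23.84636 mL/hr
Time remaining = 33.75457 mL ÷ 23.84636 mL/hr = 1.415502 hr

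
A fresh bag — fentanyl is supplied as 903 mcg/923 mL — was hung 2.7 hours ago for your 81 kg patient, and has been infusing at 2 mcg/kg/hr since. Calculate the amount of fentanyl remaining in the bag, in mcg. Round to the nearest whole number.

Dose = 2 mcg/kg/hr × 81 kg = 162 mcg/hr
Concentration = 903 mcg ÷ 923 mL = 0.9783315 mcg/mL
Rate = 162 mcg/hr ÷ 0.9783315 mcg/mL = 165.588 mL/hr
Volume infused = 165.588 mL/hr × 2.7 hr = 447.0877 mL
Volume remaining = 923 − 447.0877 = 475.9123 mL
Drug remaining = 475.9123 mL × 0.9783315 mcg/mL = 465.6 mcg

466 mcg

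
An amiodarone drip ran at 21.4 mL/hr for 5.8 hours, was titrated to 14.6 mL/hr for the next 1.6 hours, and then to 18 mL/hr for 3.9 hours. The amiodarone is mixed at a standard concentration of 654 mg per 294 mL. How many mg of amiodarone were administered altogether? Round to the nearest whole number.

484 mg

Concentration = 654 mg ÷ 294 mL = 2.22449 mg/mL
Stage 1: 21.4 mL/hr × 5.8 hr = 124.12 mL → 124.12 mL × 2.22449 mg/mL = 276.1037 mg
Stage 2: 14.6 mL/hr × 1.6 hr = 23.36 mL → 23.36 mL × 2.22449 mg/mL = 51.96408 mg
Stage 3: 18 mL/hr × 3.9 hr = 70.2 mL → 70.2 mL × 2.22449 mg/mL = 156.1592 mg
Total = 276.1037 + 51.96408 + 156.1592 = 484.2269 mg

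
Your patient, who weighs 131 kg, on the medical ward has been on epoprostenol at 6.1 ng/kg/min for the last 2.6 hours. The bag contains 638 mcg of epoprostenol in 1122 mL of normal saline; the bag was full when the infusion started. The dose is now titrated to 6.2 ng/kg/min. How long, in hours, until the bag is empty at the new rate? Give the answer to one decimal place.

Initial rate:
Dose = 6.1 ng/kg/min × 131 kg = 799.1 ng/min
799.1 ng/min × 60 min/hr = 47946 ng/hr
Concentration = 638 mcg ÷ 1122 mL = 0.5686275 mcg/mL = 568.6275 ng/mL
Rate = 47946 ng/hr ÷ 568.6275 ng/mL = 84.31883 mL/hr
Volume infused so far = 84.31883 mL/hr × 2.6 hr = 219.229 mL
Volume remaining = 1122 − 219.229 = 902.771 mL
New rate:
Dose = 6.2 ng/kg/min × 131 kg = 812.2 ng/min
812.2 ng/min × 60 min/hr = 48732 ng/hr
Rate = 48732 ng/hr ÷ 568.6275 ng/mL = 85.7011 mL/hr
Time remaining = 902.771 mL ÷ 85.7011 mL/hr = 10.53395 hr

10.5 hours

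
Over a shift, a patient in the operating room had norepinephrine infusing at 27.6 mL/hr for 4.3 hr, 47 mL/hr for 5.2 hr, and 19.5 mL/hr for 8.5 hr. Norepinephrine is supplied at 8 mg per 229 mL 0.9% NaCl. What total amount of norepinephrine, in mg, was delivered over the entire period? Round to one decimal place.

18.5 mg

Concentration = 8 mg ÷ 229 mL = 0.0349345 mg/mL
Stage 1: 27.6 mL/hr × 4.3 hr = 118.68 mL → 118.68 mL × 0.0349345 mg/mL = 4.146026 mg
Stage 2: 47 mL/hr × 5.2 hr = 244.4 mL → 244.4 mL × 0.0349345 mg/mL = 8.537991 mg
Stage 3: 19.5 mL/hr × 8.5 hr = 165.75 mL → 165.75 mL × 0.0349345 mg/mL = 5.790393 mg
Total = 4.146026 + 8.537991 + 5.790393 = 18.47441 mg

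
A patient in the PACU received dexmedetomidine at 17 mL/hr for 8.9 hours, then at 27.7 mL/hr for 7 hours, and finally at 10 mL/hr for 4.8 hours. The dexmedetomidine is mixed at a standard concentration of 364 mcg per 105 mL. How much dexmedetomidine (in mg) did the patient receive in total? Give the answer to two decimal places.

1.36 mg

Concentration = 364 mcg ÷ 105 mL = 3.466667 mcg/mL
Stage 1: 17 mL/hr × 8.9 hr = 151.3 mL → 151.3 mL × 3.466667 mcg/mL = 524.5067 mcg
Stage 2: 27.7 mL/hr × 7 hr = 193.9 mL → 193.9 mL × 3.466667 mcg/mL = 672.1867 mcg
Stage 3: 10 mL/hr × 4.8 hr = 48 mL → 48 mL × 3.466667 mcg/mL = 166.4 mcg
Total = 524.5067 + 672.1867 + 166.4 = 1363.093 mcg = 1.363093 mg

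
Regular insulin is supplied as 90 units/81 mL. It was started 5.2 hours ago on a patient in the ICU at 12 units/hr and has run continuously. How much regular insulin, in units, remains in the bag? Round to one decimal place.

Concentration = 90 units ÷ 81 mL = 1.111111 units/mL
Rate = 12 units/hr ÷ 1.111111 units/mL = 10.8 mL/hr
Volume infused = 10.8 mL/hr × 5.2 hr = 56.16 mL
Volume remaining = 81 − 56.16 = 24.84 mL
Drug remaining = 24.84 mL × 1.111111 units/mL = 27.6 units

27.6 units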